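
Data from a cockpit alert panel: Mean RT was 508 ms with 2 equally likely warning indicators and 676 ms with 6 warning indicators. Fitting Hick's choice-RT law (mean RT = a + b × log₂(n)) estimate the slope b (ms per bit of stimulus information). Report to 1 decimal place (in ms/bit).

106.0 ms/bit

b = (RT₂ − RT₁)/(log₂ n₂ − log₂ n₁) = (676 − 508)/(2.5850 − 1) = 105.996 ms/bit.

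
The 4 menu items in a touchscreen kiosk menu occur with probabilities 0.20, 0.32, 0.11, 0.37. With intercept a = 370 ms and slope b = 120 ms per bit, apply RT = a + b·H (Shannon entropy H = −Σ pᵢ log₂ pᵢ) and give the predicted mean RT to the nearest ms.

Entropy contributions −pᵢ log₂ pᵢ: 0.4644, 0.5260, 0.3503, 0.5307; sum H = 1.8714 bits.
RT = a + bH = 370 + 120·1.8714 = 594.57 ms.

595 ms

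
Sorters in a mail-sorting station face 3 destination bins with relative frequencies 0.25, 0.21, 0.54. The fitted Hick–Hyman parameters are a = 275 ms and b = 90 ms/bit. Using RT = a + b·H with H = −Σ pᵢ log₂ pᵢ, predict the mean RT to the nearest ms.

H = 0.25·log₂(1/0.25) + 0.21·log₂(1/0.21) + 0.54·log₂(1/0.54) = 1.4529 bits.
RT = 275 + 90 × 1.4529 = 405.76 ms.

406 ms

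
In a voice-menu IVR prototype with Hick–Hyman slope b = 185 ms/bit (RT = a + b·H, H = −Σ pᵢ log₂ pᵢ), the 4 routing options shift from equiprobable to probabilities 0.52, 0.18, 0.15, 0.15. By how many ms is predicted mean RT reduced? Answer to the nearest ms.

Equiprobable entropy H₀ = log₂ 4 = 2.0000 bits.
Skewed entropy H = −Σ pᵢ log₂ pᵢ = 1.7570 bits.
ΔRT = b·(H₀ − H) = 185 × 0.2430 = 44.96 ms.

45 ms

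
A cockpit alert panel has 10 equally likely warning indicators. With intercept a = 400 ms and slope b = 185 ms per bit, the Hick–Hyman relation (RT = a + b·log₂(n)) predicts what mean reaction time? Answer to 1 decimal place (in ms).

1014.6 ms

log₂(10) = 3.3219 bits, so RT = 400 + 185 × 3.3219 ≈ 1014.557 ms.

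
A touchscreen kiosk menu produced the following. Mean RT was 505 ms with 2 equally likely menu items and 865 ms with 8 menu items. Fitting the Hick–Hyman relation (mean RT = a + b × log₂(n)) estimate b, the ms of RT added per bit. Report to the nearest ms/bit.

Slope: b = (865 − 505) / (log₂ 8 − log₂ 2) = 360/2.0000 = 180 ms/bit.

180 ms/bit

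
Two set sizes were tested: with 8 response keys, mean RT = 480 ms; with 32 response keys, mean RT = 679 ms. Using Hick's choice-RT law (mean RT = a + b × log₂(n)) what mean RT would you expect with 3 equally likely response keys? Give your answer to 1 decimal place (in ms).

Fit slope and intercept:
  b = (679 − 480) / (log₂ 32 − log₂ 8) = 199 / (5 − 3) = 99.500 ms/bit
  a = 480 − 99.500 × 3 = 181.500 ms
Then RT(3) = 181.500 + 99.500 × log₂ 3 = 181.500 + 99.500 × 1.5850 ≈ 339.204 ms.

339.2 ms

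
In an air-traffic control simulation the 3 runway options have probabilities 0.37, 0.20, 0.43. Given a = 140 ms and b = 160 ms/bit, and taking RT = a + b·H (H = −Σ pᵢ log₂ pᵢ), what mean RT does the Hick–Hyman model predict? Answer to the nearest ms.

Entropy contributions −pᵢ log₂ pᵢ: 0.5307, 0.4644, 0.5236; sum H = 1.5187 bits.
RT = a + bH = 140 + 160·1.5187 = 382.99 ms.

383 ms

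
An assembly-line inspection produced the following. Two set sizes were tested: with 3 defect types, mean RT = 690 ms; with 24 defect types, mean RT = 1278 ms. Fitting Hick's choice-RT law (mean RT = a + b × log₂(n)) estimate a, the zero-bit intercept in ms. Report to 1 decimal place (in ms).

The slope on a log₂ axis is (1278 − 690) / (4.5850 − 1.5850) = 196.000 ms/bit.
a = RT₁ − b·log₂ n₁ = 690 − 196.000 × 1.5850 = 379.347 ms.

379.3 ms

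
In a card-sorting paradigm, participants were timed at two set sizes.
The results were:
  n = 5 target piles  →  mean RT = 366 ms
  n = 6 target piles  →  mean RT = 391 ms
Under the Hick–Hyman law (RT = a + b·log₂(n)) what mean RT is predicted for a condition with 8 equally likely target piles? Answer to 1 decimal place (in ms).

430.4 ms

With log₂ n on the abscissa the relation is linear; from the two conditions:
  b = (391 − 366) / (log₂ 6 − log₂ 5) = 25 / (2.5850 − 2.3219) = 95.045 ms/bit
  a = 366 − 95.045 × 2.3219 = 145.313 ms
Then RT(8) = 145.313 + 95.045 × log₂ 8 = 145.313 + 95.045 × 3 ≈ 430.447 ms.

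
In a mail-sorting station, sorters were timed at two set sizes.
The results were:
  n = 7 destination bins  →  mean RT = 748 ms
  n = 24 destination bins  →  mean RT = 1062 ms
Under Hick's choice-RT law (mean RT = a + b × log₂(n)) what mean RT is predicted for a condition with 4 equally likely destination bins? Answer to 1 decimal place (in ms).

Solve the two-equation system in a and b:
  b = (1062 − 748) / (log₂ 24 − log₂ 7) = 314 / (4.5850 − 2.8074) = 176.642 ms/bit
  a = 748 − 176.642 × 2.8074 = 252.103 ms
Then RT(4) = 252.103 + 176.642 × log₂ 4 = 252.103 + 176.642 × 2 ≈ 605.387 ms.

605.4 ms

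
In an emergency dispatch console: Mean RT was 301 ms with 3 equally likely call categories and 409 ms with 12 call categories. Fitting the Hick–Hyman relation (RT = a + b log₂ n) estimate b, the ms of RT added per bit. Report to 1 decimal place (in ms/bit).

54.0 ms/bit

The slope on a log₂ axis is (409 − 301) / (3.5850 − 1.5850) = 54.000 ms/bit.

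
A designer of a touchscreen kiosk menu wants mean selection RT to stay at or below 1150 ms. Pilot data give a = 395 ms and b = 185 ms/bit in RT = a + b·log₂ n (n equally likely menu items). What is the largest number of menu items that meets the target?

Information budget: (1150 − 395)/185 = 4.0811 bits, so n ≤ 2^4.0811 = 16.925 → at most 16.

16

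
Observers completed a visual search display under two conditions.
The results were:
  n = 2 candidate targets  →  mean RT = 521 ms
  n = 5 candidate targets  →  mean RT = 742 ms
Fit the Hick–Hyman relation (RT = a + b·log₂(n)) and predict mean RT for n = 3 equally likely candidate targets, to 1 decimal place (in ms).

Fit slope and intercept:
  b = (742 − 521) / (log₂ 5 − log₂ 2) = 221 / (2.3219 − 1) = 167.180 ms/bit
  a = 521 − 167.180 × 1 = 353.820 ms
Then RT(3) = 353.820 + 167.180 × log₂ 3 = 353.820 + 167.180 × 1.5850 ≈ 618.794 ms.

618.8 ms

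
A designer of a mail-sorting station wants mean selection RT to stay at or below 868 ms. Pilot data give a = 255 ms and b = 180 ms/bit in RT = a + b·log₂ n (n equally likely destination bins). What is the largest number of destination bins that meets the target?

10

Set 255 + 180·log₂ n ≤ 868 → log₂ n ≤ (868 − 255)/180 = 3.4056.
So n ≤ 2^3.4056 = 10.597; the largest integer n is 10.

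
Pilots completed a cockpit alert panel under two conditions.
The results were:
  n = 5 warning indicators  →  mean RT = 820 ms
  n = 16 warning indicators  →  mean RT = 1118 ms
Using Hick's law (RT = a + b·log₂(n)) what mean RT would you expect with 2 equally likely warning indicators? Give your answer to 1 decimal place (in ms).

585.2 ms

RT is linear in log₂ n, so two points fix the line:
  b = (1118 − 820) / (log₂ 16 − log₂ 5) = 298 / (4 − 2.3219) = 177.585 ms/bit
  a = 820 − 177.585 × 2.3219 = 407.661 ms
Then RT(2) = 407.661 + 177.585 × log₂ 2 = 407.661 + 177.585 × 1 ≈ 585.246 ms.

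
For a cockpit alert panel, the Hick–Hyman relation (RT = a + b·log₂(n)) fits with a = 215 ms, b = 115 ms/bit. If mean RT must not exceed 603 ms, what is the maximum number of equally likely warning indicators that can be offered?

Information budget: (603 − 215)/115 = 3.3739 bits, so n ≤ 2^3.3739 = 10.367 → at most 10.

10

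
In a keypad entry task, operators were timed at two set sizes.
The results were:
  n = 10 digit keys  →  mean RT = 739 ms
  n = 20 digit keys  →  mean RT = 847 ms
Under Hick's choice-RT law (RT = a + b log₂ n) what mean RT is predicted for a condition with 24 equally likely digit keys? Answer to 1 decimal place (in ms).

875.4 ms

Fit slope and intercept:
  b = (847 − 739) / (log₂ 20 − log₂ 10) = 108 / (4.3219 − 3.3219) = 108.000 ms/bit
  a = 739 − 108.000 × 3.3219 = 380.232 ms
Then RT(24) = 380.232 + 108.000 × log₂ 24 = 380.232 + 108.000 × 4.5850 ≈ 875.408 ms.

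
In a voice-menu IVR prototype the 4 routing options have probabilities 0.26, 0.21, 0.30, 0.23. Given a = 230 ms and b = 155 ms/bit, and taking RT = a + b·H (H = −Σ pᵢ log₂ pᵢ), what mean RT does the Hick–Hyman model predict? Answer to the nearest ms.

538 ms

H = 0.26·log₂(1/0.26) + 0.21·log₂(1/0.21) + 0.30·log₂(1/0.30) + 0.23·log₂(1/0.23) = 1.9869 bits.
RT = 230 + 155 × 1.9869 = 537.96 ms.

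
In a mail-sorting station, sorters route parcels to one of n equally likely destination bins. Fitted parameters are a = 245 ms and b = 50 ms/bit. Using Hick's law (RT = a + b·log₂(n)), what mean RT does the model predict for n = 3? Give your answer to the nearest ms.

log₂(3) = 1.5850 bits, so RT = 245 + 50 × 1.5850 ≈ 324.248 ms.

324 ms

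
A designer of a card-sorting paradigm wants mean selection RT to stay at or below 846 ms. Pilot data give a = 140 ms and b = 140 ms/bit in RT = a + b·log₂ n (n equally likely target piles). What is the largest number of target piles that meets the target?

140·log₂ n ≤ 846 − 140 = 706, giving log₂ n ≤ 5.0429 and n ≤ 32.965. The largest whole number is 32.

32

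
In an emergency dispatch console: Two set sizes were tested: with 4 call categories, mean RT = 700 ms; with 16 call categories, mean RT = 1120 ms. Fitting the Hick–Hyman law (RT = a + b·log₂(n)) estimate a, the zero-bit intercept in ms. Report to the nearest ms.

280 ms

b = (RT₂ − RT₁)/(log₂ n₂ − log₂ n₁) = (1120 − 700)/(4 − 2) = 210 ms/bit.
Intercept: a = 700 − 210·log₂(4) = 280.000 ms.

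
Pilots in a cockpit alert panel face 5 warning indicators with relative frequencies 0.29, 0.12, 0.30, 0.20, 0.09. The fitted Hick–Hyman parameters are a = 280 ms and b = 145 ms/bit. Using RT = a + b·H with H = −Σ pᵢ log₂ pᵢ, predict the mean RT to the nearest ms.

597 ms

H = 0.29·log₂(1/0.29) + 0.12·log₂(1/0.12) + 0.30·log₂(1/0.30) + 0.20·log₂(1/0.20) + 0.09·log₂(1/0.09) = 2.1831 bits.
RT = 280 + 145 × 2.1831 = 596.55 ms.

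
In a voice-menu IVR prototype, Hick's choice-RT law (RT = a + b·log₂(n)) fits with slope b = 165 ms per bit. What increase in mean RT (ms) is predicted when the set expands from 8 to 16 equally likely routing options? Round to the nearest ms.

The intercept a cancels: ΔRT = b·(log₂ n₂ − log₂ n₁) = b·log₂(n₂/n₁).
log₂(16) − log₂(8) = log₂(16/8) = log₂(2) = 1.
ΔRT = 165 × 1.0000 = 165.000 ms.

165 ms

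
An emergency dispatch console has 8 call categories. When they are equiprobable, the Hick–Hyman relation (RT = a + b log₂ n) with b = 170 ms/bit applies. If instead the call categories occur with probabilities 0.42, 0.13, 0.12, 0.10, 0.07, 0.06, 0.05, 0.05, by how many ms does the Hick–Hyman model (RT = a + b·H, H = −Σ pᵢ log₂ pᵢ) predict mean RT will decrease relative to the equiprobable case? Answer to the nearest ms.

Equiprobable entropy H₀ = log₂ 8 = 3.0000 bits.
Skewed entropy H = −Σ pᵢ log₂ pᵢ = 2.5518 bits.
ΔRT = b·(H₀ − H) = 170 × 0.4482 = 76.19 ms.

76 ms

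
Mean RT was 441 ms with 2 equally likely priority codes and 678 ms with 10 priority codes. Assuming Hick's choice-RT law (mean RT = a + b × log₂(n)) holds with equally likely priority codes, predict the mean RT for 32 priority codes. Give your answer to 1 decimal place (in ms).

849.3 ms

RT is linear in log₂ n, so two points fix the line:
  b = (678 − 441) / (log₂ 10 − log₂ 2) = 237 / (3.3219 − 1) = 102.070 ms/bit
  a = 441 − 102.070 × 1 = 338.930 ms
Then RT(32) = 338.930 + 102.070 × log₂ 32 = 338.930 + 102.070 × 5 ≈ 849.281 ms.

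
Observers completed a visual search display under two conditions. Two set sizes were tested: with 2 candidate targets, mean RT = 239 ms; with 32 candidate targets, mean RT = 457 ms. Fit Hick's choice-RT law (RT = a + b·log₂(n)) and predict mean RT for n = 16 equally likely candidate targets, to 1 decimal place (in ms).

402.5 ms

RT is linear in log₂ n, so two points fix the line:
  b = (457 − 239) / (log₂ 32 − log₂ 2) = 218 / (5 − 1) = 54.500 ms/bit
  a = 239 − 54.500 × 1 = 184.500 ms
Then RT(16) = 184.500 + 54.500 × log₂ 16 = 184.500 + 54.500 × 4 ≈ 402.500 ms.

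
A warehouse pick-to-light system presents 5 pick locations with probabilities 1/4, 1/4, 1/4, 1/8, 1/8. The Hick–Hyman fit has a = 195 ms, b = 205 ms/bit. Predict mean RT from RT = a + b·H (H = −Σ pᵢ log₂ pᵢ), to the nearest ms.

656 ms

H = −Σ pᵢ log₂ pᵢ = 0.25·2 + 0.25·2 + 0.25·2 + 0.125·3 + 0.125·3 = 2.250 bits.
RT = 195 + 205 × 2.250 = 656.25 ms.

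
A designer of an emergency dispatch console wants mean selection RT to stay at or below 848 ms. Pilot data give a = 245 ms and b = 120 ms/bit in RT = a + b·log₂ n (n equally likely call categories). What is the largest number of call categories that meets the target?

32

120·log₂ n ≤ 848 − 245 = 603, giving log₂ n ≤ 5.0250 and n ≤ 32.559. The largest whole number is 32.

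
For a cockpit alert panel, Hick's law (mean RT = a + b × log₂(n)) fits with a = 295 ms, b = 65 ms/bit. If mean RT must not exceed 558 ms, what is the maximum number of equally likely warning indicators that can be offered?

16

Information budget: (558 − 295)/65 = 4.0462 bits, so n ≤ 2^4.0462 = 16.520 → at most 16.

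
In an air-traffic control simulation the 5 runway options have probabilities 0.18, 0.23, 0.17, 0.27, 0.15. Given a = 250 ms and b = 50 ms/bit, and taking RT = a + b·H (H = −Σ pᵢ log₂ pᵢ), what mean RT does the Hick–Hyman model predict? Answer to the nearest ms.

Entropy contributions −pᵢ log₂ pᵢ: 0.4453, 0.4877, 0.4346, 0.5100, 0.4105; sum H = 2.2881 bits.
RT = a + bH = 250 + 50·2.2881 = 364.41 ms.

364 ms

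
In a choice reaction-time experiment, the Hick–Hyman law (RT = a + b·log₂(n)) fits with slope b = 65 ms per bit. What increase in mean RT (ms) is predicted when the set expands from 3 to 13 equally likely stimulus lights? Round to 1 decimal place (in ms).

137.5 ms

ΔRT = (a + b log₂ n₂) − (a + b log₂ n₁) = b·(log₂ n₂ − log₂ n₁).
log₂(13) − log₂(3) = 3.7004 − 1.5850 = 2.1155.
ΔRT = 65 × 2.1155 = 137.506 ms.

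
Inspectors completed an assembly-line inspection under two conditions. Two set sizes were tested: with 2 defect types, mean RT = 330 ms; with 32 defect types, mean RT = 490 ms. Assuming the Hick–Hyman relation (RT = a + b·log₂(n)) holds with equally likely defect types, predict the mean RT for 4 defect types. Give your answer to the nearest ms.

370 ms

Solve the two-equation system in a and b:
  b = (490 − 330) / (log₂ 32 − log₂ 2) = 160 / (5 − 1) = 40 ms/bit
  a = 330 − 40 × 1 = 290 ms
Then RT(4) = 290 + 40 × log₂ 4 = 290 + 40 × 2 ≈ 370.000 ms.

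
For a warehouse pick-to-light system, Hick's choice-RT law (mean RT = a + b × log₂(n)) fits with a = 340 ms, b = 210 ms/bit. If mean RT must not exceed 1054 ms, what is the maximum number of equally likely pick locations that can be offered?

10

Information budget: (1054 − 340)/210 = 3.4000 bits, so n ≤ 2^3.4000 = 10.556 → at most 10.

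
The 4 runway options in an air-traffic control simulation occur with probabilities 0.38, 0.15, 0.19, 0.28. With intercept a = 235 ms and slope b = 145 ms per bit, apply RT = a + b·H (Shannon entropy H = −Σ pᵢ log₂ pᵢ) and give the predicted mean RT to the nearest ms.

512 ms

H = 0.38·log₂(1/0.38) + 0.15·log₂(1/0.15) + 0.19·log₂(1/0.19) + 0.28·log₂(1/0.28) = 1.9104 bits.
RT = 235 + 145 × 1.9104 = 512.01 ms.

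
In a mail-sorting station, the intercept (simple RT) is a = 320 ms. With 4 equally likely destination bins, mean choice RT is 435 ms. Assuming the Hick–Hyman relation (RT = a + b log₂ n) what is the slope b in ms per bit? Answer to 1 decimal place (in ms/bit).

57.5 ms/bit

4 alternatives carry log₂ 4 = 2 bits; the choice cost is 435 − 320 = 115 ms, so b = 115/2 = 57.500 ms/bit.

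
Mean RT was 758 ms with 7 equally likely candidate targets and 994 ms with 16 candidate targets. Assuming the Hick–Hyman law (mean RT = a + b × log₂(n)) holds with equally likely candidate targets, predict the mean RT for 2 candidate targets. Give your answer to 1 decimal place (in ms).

400.4 ms

RT is linear in log₂ n, so two points fix the line:
  b = (994 − 758) / (log₂ 16 − log₂ 7) = 236 / (4 − 2.8074) = 197.879 ms/bit
  a = 758 − 197.879 × 2.8074 = 202.482 ms
Then RT(2) = 202.482 + 197.879 × log₂ 2 = 202.482 + 197.879 × 1 ≈ 400.362 ms.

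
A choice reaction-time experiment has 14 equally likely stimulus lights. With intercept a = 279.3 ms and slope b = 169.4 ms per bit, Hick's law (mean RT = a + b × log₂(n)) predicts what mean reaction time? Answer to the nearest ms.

log₂(14) = 3.8074 bits, so RT = 279.3 + 169.4 × 3.8074 ≈ 924.266 ms.

924 ms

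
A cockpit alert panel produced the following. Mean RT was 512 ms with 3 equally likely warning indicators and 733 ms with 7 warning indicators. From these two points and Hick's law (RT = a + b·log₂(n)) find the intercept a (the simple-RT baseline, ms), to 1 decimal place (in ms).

225.4 ms

b = (RT₂ − RT₁)/(log₂ n₂ − log₂ n₁) = (733 − 512)/(2.8074 − 1.5850) = 180.793 ms/bit.
Intercept: a = 512 − 180.793·log₂(3) = 225.450 ms.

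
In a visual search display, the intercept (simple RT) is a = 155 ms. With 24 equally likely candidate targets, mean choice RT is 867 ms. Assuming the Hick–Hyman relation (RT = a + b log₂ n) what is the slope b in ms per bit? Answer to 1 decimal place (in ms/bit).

155.3 ms/bit

log₂(24) = 4.5850 bits.
b = (RT − a)/log₂ n = (867 − 155) / 4.5850 = 155.290 ms/bit.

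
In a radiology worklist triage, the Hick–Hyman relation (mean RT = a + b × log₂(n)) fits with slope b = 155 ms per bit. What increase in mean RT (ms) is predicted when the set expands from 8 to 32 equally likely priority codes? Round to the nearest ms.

Only the slope matters, since a is common to both: ΔRT = b·log₂(n₂/n₁).
log₂(32) − log₂(8) = log₂(32/8) = log₂(4) = 2.
ΔRT = 155 × 2.0000 = 310.000 ms.

310 ms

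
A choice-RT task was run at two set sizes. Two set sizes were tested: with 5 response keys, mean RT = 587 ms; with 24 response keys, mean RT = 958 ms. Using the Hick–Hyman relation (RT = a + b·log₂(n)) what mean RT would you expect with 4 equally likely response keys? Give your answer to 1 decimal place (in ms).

RT is linear in log₂ n, so two points fix the line:
  b = (958 − 587) / (log₂ 24 − log₂ 5) = 371 / (4.5850 − 2.3219) = 163.939 ms/bit
  a = 587 − 163.939 × 2.3219 = 206.345 ms
Then RT(4) = 206.345 + 163.939 × log₂ 4 = 206.345 + 163.939 × 2 ≈ 534.223 ms.

534.2 ms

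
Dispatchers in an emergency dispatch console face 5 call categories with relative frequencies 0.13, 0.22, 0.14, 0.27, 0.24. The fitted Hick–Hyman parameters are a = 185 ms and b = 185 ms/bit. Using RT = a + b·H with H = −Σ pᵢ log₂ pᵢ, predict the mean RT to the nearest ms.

Entropy contributions −pᵢ log₂ pᵢ: 0.3826, 0.4806, 0.3971, 0.5100, 0.4941; sum H = 2.2645 bits.
RT = a + bH = 185 + 185·2.2645 = 603.93 ms.

604 ms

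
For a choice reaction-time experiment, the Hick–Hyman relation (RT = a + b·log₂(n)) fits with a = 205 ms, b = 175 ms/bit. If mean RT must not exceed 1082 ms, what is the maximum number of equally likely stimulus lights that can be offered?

32

Set 205 + 175·log₂ n ≤ 1082 → log₂ n ≤ (1082 − 205)/175 = 5.0114.
So n ≤ 2^5.0114 = 32.255; the largest integer n is 32.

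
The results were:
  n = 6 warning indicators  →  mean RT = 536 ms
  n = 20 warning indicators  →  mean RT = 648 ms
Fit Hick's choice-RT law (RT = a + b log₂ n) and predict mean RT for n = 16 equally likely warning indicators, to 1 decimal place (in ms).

Solve the two-equation system in a and b:
  b = (648 − 536) / (log₂ 20 − log₂ 6) = 112 / (4.3219 − 2.5850) = 64.480 ms/bit
  a = 536 − 64.480 × 2.5850 = 369.321 ms
Then RT(16) = 369.321 + 64.480 × log₂ 16 = 369.321 + 64.480 × 4 ≈ 627.242 ms.

627.2 ms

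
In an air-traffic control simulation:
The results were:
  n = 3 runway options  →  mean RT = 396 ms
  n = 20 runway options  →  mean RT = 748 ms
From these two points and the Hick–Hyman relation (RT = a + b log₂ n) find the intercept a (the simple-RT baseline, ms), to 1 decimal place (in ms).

Slope: b = (748 − 396) / (log₂ 20 − log₂ 3) = 352/2.7370 = 128.610 ms/bit.
Intercept: a = 396 − 128.610·log₂(3) = 192.159 ms.

192.2 ms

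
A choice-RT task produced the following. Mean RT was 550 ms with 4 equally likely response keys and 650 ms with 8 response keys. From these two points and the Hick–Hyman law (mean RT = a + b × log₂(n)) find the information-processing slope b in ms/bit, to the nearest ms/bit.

Slope: b = (650 − 550) / (log₂ 8 − log₂ 4) = 100/1.0000 = 100 ms/bit.

100 ms/bit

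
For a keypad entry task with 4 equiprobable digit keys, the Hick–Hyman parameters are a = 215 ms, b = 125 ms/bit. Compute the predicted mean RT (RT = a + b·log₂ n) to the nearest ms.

log₂(4) = 2 bits, so RT = 215 + 125 × 2 ≈ 465.000 ms.

465 ms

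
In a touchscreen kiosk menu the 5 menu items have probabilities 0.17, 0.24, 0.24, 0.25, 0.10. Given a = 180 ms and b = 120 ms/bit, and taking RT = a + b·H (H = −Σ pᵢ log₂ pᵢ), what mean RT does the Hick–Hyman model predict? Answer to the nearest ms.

451 ms

H = 0.17·log₂(1/0.17) + 0.24·log₂(1/0.24) + 0.24·log₂(1/0.24) + 0.25·log₂(1/0.25) + 0.10·log₂(1/0.10) = 2.2550 bits.
RT = 180 + 120 × 2.2550 = 450.61 ms.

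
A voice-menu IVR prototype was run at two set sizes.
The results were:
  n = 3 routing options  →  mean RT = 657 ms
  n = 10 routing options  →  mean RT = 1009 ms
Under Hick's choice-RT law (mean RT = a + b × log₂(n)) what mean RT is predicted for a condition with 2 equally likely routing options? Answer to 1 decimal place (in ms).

538.5 ms

Fit slope and intercept:
  b = (1009 − 657) / (log₂ 10 − log₂ 3) = 352 / (3.3219 − 1.5850) = 202.652 ms/bit
  a = 657 − 202.652 × 1.5850 = 335.804 ms
Then RT(2) = 335.804 + 202.652 × log₂ 2 = 335.804 + 202.652 × 1 ≈ 538.456 ms.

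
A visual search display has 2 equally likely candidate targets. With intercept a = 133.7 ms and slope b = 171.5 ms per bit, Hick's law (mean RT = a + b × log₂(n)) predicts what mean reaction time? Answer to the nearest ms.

305 ms

log₂(2) = 1 bits, so RT = 133.7 + 171.5 × 1 ≈ 305.200 ms.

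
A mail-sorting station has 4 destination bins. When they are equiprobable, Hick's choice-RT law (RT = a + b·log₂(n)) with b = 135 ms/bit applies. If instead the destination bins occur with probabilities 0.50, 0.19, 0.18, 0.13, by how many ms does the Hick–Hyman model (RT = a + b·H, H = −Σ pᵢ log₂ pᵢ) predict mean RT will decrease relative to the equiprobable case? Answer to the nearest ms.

29 ms

Equiprobable entropy H₀ = log₂ 4 = 2.0000 bits.
Skewed entropy H = −Σ pᵢ log₂ pᵢ = 1.7832 bits.
ΔRT = b·(H₀ − H) = 135 × 0.2168 = 29.27 ms.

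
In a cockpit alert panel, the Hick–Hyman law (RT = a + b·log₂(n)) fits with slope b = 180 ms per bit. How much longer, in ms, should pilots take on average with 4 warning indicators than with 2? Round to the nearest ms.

Only the slope matters, since a is common to both: ΔRT = b·log₂(n₂/n₁).
log₂(4) − log₂(2) = log₂(4/2) = log₂(2) = 1.
ΔRT = 180 × 1.0000 = 180.000 ms.

180 ms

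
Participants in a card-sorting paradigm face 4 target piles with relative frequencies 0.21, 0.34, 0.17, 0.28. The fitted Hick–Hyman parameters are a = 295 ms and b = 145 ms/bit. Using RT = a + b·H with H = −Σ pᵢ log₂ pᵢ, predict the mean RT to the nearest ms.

H = 0.21·log₂(1/0.21) + 0.34·log₂(1/0.34) + 0.17·log₂(1/0.17) + 0.28·log₂(1/0.28) = 1.9508 bits.
RT = 295 + 145 × 1.9508 = 577.87 ms.

578 ms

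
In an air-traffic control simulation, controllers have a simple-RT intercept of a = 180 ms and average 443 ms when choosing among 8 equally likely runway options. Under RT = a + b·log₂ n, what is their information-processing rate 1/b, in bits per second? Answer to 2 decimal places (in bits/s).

b = (443 − 180)/log₂ 8 = 263/3 = 87.667 ms per bit = 0.08767 s/bit; the reciprocal is 11.407 bits/s.

11.41 bits/s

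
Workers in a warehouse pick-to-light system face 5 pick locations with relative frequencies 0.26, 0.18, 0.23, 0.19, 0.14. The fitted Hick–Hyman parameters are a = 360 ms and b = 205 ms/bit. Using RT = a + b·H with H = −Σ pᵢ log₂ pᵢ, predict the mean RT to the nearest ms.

H = 0.26·log₂(1/0.26) + 0.18·log₂(1/0.18) + 0.23·log₂(1/0.23) + 0.19·log₂(1/0.19) + 0.14·log₂(1/0.14) = 2.2906 bits.
RT = 360 + 205 × 2.2906 = 829.57 ms.

830 ms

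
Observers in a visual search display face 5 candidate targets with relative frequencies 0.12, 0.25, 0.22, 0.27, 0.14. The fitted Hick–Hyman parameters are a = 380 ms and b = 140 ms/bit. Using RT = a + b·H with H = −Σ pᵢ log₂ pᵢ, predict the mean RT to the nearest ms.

H = 0.12·log₂(1/0.12) + 0.25·log₂(1/0.25) + 0.22·log₂(1/0.22) + 0.27·log₂(1/0.27) + 0.14·log₂(1/0.14) = 2.2548 bits.
RT = 380 + 140 × 2.2548 = 695.67 ms.

696 ms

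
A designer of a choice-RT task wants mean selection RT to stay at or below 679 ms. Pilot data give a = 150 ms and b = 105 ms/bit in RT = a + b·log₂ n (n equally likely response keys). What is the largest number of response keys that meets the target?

32

Set 150 + 105·log₂ n ≤ 679 → log₂ n ≤ (679 − 150)/105 = 5.0381.
So n ≤ 2^5.0381 = 32.856; the largest integer n is 32.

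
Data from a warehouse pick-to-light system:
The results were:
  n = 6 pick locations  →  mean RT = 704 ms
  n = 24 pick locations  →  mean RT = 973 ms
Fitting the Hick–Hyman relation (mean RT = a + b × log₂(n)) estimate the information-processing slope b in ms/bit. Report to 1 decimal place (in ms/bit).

b = (RT₂ − RT₁)/(log₂ n₂ − log₂ n₁) = (973 − 704)/(4.5850 − 2.5850) = 134.500 ms/bit.

134.5 ms/bit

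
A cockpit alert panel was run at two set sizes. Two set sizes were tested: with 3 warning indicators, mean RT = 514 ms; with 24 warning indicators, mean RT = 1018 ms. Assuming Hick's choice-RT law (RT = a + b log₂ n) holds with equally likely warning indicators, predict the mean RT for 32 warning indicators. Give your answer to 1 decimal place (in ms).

1087.7 ms

RT is linear in log₂ n, so two points fix the line:
  b = (1018 − 514) / (log₂ 24 − log₂ 3) = 504 / (4.5850 − 1.5850) = 168.000 ms/bit
  a = 514 − 168.000 × 1.5850 = 247.726 ms
Then RT(32) = 247.726 + 168.000 × log₂ 32 = 247.726 + 168.000 × 5 ≈ 1087.726 ms.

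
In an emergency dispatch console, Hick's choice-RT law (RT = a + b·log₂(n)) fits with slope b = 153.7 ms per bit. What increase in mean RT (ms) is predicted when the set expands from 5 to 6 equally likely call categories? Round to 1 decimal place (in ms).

40.4 ms

The intercept a cancels: ΔRT = b·(log₂ n₂ − log₂ n₁) = b·log₂(n₂/n₁).
log₂(6) − log₂(5) = 2.5850 − 2.3219 = 0.2630.
ΔRT = 153.7 × 0.2630 = 40.428 ms.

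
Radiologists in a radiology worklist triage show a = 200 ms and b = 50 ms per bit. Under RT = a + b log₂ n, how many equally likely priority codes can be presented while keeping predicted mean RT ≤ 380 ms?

Set 200 + 50·log₂ n ≤ 380 → log₂ n ≤ (380 − 200)/50 = 3.6000.
So n ≤ 2^3.6000 = 12.126; the largest integer n is 12.

12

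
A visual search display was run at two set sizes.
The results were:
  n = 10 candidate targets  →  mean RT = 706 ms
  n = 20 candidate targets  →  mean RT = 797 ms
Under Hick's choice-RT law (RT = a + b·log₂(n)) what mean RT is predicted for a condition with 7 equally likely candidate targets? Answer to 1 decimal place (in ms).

Fit slope and intercept:
  b = (797 − 706) / (log₂ 20 − log₂ 10) = 91 / (4.3219 − 3.3219) = 91.000 ms/bit
  a = 706 − 91.000 × 3.3219 = 403.705 ms
Then RT(7) = 403.705 + 91.000 × log₂ 7 = 403.705 + 91.000 × 2.8074 ≈ 659.174 ms.

659.2 ms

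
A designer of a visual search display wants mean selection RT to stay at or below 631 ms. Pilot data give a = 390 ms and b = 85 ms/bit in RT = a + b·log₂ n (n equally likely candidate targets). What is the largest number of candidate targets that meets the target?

7

Information budget: (631 − 390)/85 = 2.8353 bits, so n ≤ 2^2.8353 = 7.137 → at most 7.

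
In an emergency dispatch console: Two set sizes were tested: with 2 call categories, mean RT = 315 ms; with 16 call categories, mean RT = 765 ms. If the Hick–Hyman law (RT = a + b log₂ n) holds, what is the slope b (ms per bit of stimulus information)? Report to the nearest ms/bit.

150 ms/bit

Slope: b = (765 − 315) / (log₂ 16 − log₂ 2) = 450/3.0000 = 150 ms/bit.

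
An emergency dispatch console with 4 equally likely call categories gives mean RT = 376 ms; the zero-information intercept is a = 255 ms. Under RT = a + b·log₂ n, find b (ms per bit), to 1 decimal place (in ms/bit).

60.5 ms/bit

log₂(4) = 2 bits.
b = (RT − a)/log₂ n = (376 − 255) / 2 = 60.500 ms/bit.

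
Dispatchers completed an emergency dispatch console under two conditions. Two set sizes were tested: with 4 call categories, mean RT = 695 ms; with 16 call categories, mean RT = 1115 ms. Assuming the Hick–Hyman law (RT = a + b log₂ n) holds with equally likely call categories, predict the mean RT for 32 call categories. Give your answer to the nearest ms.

Solve the two-equation system in a and b:
  b = (1115 − 695) / (log₂ 16 − log₂ 4) = 420 / (4 − 2) = 210 ms/bit
  a = 695 − 210 × 2 = 275 ms
Then RT(32) = 275 + 210 × log₂ 32 = 275 + 210 × 5 ≈ 1325.000 ms.

1325 ms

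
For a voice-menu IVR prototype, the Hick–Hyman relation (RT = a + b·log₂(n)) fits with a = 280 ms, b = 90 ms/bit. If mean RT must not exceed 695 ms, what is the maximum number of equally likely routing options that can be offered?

24

Set 280 + 90·log₂ n ≤ 695 → log₂ n ≤ (695 − 280)/90 = 4.6111.
So n ≤ 2^4.6111 = 24.439; the largest integer n is 24.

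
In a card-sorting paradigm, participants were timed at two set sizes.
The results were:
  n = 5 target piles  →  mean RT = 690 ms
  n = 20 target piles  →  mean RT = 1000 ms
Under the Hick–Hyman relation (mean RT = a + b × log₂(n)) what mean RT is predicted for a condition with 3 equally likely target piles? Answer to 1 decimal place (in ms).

575.8 ms

Solve the two-equation system in a and b:
  b = (1000 − 690) / (log₂ 20 − log₂ 5) = 310 / (4.3219 − 2.3219) = 155.000 ms/bit
  a = 690 − 155.000 × 2.3219 = 330.101 ms
Then RT(3) = 330.101 + 155.000 × log₂ 3 = 330.101 + 155.000 × 1.5850 ≈ 575.770 ms.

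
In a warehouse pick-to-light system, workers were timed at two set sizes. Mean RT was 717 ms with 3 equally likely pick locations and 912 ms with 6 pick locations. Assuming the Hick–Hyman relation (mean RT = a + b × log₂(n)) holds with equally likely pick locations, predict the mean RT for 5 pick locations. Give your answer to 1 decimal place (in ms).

860.7 ms

RT is linear in log₂ n, so two points fix the line:
  b = (912 − 717) / (log₂ 6 − log₂ 3) = 195 / (2.5850 − 1.5850) = 195.000 ms/bit
  a = 717 − 195.000 × 1.5850 = 407.932 ms
Then RT(5) = 407.932 + 195.000 × log₂ 5 = 407.932 + 195.000 × 2.3219 ≈ 860.708 ms.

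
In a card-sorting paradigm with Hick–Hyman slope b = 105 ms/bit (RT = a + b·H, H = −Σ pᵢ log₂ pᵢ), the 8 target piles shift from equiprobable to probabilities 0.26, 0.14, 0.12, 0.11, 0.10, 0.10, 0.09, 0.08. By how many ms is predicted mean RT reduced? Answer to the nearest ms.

The RT saving is b·ΔH. Equiprobable H₀ = log₂(8) = 3.0000 bits; with the given probabilities H = 2.8883 bits.
b·(H₀ − H) = 105 × (3.0000 − 2.8883) = 11.73 ms.

12 ms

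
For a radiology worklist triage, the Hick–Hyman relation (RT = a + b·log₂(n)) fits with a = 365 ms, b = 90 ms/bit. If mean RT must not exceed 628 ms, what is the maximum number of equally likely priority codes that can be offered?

7

Information budget: (628 − 365)/90 = 2.9222 bits, so n ≤ 2^2.9222 = 7.580 → at most 7.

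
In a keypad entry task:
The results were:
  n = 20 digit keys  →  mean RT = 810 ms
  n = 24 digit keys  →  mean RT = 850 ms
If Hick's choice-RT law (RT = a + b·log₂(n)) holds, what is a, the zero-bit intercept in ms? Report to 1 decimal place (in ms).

b = (RT₂ − RT₁)/(log₂ n₂ − log₂ n₁) = (850 − 810)/(4.5850 − 4.3219) = 152.071 ms/bit.
a = RT₁ − b·log₂ n₁ = 810 − 152.071 × 4.3219 = 152.759 ms.

152.8 ms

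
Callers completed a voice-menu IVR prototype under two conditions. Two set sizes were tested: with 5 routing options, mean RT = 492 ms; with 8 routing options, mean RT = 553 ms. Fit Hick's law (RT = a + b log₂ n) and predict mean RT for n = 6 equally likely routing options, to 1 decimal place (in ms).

Solve the two-equation system in a and b:
  b = (553 − 492) / (log₂ 8 − log₂ 5) = 61 / (3 − 2.3219) = 89.961 ms/bit
  a = 492 − 89.961 × 2.3219 = 283.117 ms
Then RT(6) = 283.117 + 89.961 × log₂ 6 = 283.117 + 89.961 × 2.5850 ≈ 515.663 ms.

515.7 ms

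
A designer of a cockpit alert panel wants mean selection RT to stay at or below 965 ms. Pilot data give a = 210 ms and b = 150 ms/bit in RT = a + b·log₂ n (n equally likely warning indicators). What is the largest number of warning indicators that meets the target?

32

Set 210 + 150·log₂ n ≤ 965 → log₂ n ≤ (965 − 210)/150 = 5.0333.
So n ≤ 2^5.0333 = 32.748; the largest integer n is 32.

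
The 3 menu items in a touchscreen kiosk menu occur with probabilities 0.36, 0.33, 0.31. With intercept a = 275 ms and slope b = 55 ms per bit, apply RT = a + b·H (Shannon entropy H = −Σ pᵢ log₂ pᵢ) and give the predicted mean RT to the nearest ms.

H = 0.36·log₂(1/0.36) + 0.33·log₂(1/0.33) + 0.31·log₂(1/0.31) = 1.5822 bits.
RT = 275 + 55 × 1.5822 = 362.02 ms.

362 ms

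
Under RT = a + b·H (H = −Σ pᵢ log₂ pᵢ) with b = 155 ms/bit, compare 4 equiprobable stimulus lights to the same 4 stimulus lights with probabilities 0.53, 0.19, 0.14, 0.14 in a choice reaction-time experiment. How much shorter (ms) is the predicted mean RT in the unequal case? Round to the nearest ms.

The RT saving is b·ΔH. Equiprobable H₀ = log₂(4) = 2.0000 bits; with the given probabilities H = 1.7349 bits.
b·(H₀ − H) = 155 × (2.0000 − 1.7349) = 41.09 ms.

41 ms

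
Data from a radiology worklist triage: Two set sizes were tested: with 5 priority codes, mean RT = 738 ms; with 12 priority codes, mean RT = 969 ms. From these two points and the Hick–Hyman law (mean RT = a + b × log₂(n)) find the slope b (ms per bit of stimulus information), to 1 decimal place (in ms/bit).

182.9 ms/bit

Slope: b = (969 − 738) / (log₂ 12 − log₂ 5) = 231/1.2630 = 182.893 ms/bit.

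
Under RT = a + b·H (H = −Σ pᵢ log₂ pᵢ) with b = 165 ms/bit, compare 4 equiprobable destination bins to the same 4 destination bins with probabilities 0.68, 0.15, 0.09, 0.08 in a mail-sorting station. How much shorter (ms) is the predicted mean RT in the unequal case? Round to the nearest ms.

Equiprobable entropy H₀ = log₂ 4 = 2.0000 bits.
Skewed entropy H = −Σ pᵢ log₂ pᵢ = 1.3931 bits.
ΔRT = b·(H₀ − H) = 165 × 0.6069 = 100.15 ms.

100 ms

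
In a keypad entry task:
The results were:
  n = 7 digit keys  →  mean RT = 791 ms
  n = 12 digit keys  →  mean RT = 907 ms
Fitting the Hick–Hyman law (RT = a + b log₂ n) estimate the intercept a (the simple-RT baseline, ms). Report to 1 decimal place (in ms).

Slope: b = (907 − 791) / (log₂ 12 − log₂ 7) = 116/0.7776 = 149.176 ms/bit.
a = RT₁ − b·log₂ n₁ = 791 − 149.176 × 2.8074 = 372.211 ms.

372.2 ms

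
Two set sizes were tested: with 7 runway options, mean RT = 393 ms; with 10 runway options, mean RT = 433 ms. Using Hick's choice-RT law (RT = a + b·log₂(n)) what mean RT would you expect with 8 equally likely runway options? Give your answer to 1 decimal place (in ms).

408.0 ms

Solve the two-equation system in a and b:
  b = (433 − 393) / (log₂ 10 − log₂ 7) = 40 / (3.3219 − 2.8074) = 77.734 ms/bit
  a = 393 − 77.734 × 2.8074 = 174.772 ms
Then RT(8) = 174.772 + 77.734 × log₂ 8 = 174.772 + 77.734 × 3 ≈ 407.975 ms.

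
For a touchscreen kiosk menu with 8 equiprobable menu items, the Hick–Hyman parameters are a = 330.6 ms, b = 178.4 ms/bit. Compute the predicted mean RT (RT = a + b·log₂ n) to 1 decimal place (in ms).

865.8 ms

log₂(8) = 3 bits, so RT = 330.6 + 178.4 × 3 ≈ 865.800 ms.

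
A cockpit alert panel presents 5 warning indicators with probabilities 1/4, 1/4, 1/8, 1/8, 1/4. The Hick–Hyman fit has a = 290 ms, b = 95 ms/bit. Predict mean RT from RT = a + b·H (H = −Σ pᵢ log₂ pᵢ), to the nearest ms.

H = −Σ pᵢ log₂ pᵢ = 0.25·2 + 0.25·2 + 0.125·3 + 0.125·3 + 0.25·2 = 2.250 bits.
RT = 290 + 95 × 2.250 = 503.75 ms.

504 ms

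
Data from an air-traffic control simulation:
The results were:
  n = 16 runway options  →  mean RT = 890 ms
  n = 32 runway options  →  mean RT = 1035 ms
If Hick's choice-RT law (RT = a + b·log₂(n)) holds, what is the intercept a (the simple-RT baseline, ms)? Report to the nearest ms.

The slope on a log₂ axis is (1035 − 890) / (5 − 4) = 145 ms/bit.
Intercept: a = 890 − 145·log₂(16) = 310.000 ms.

310 ms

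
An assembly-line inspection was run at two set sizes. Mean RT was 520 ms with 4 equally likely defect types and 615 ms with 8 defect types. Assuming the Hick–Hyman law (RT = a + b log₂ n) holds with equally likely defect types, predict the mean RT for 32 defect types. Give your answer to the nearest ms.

805 ms

Fit slope and intercept:
  b = (615 − 520) / (log₂ 8 − log₂ 4) = 95 / (3 − 2) = 95 ms/bit
  a = 520 − 95 × 2 = 330 ms
Then RT(32) = 330 + 95 × log₂ 32 = 330 + 95 × 5 ≈ 805.000 ms.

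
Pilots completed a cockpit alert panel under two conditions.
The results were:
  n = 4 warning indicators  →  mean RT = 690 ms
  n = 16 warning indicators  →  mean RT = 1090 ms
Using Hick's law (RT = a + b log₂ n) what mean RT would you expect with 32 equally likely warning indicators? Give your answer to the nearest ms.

RT is linear in log₂ n, so two points fix the line:
  b = (1090 − 690) / (log₂ 16 − log₂ 4) = 400 / (4 − 2) = 200 ms/bit
  a = 690 − 200 × 2 = 290 ms
Then RT(32) = 290 + 200 × log₂ 32 = 290 + 200 × 5 ≈ 1290.000 ms.

1290 ms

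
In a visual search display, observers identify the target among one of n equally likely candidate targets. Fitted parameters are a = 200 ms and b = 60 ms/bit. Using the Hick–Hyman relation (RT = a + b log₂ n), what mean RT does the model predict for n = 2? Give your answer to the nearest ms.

log₂(2) = 1 bits, so RT = 200 + 60 × 1 ≈ 260.000 ms.

260 ms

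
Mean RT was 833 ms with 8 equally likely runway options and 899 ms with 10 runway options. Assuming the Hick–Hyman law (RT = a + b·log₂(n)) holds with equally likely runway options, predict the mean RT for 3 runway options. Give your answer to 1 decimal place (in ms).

With log₂ n on the abscissa the relation is linear; from the two conditions:
  b = (899 − 833) / (log₂ 10 − log₂ 8) = 66 / (3.3219 − 3) = 205.015 ms/bit
  a = 833 − 205.015 × 3 = 217.956 ms
Then RT(3) = 217.956 + 205.015 × log₂ 3 = 217.956 + 205.015 × 1.5850 ≈ 542.896 ms.

542.9 ms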